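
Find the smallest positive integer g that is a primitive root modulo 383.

5

φ(383) = 383 − 1 = 382 = 2 · 191.
g is a primitive root iff g^(382/q) ≢ 1 (mod 383) for each prime q ∈ {2, 191}.
g = 2: 2^191 ≡ 1 — hits 1, so not a primitive root.
g = 3: 3^191 ≡ 1 — hits 1, so not a primitive root.
g = 4: 4^191 ≡ 1 — hits 1, so not a primitive root.
g = 5: 5^191 ≡ 382; 5^2 ≡ 25 — none is 1, so 5 is a primitive root.
The smallest primitive root modulo 383 is 5.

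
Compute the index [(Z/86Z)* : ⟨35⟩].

6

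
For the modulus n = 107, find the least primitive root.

2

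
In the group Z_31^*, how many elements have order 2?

φ(31) = 31 − 1 = 30 = 2 · 3 · 5.
(Z/31Z)^× is cyclic (|G| = 30); a cyclic group of order m has exactly φ(d) elements of each order d | m, and none otherwise.
2 | 30, and φ(2) = 2 − 1 = 1.

1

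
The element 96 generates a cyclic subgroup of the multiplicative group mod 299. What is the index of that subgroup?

The order of 96 must divide φ(299) = φ(13·23) = (13−1)·(23−1) = 12·22 = 264 = 2^3 · 3 · 11.
Divisors of 264: 1, 2, 3, 4, 6, 8, 11, 12, 22, 24, 33, 44, 66, 88, 132, 264.
Evaluate successive powers at the divisors of 264:
96^1 ≡ 96 (mod 299)
96^2 ≡ 246 (mod 299)
96^3 ≡ 294 (mod 299)
96^4 ≡ 118 (mod 299)
96^6 ≡ 25 (mod 299)
96^8 ≡ 170 (mod 299)
96^11 ≡ 47 (mod 299)
96^12 ≡ 27 (mod 299)
96^22 ≡ 116 (mod 299)
96^24 ≡ 131 (mod 299)
96^33 ≡ 70 (mod 299)
96^44 ≡ 1 (mod 299) ✓
The order of 96 is 44, so the subgroup it generates has 44 elements.
[(Z/299Z)^× : ⟨96⟩] = 264/44 = 6.

6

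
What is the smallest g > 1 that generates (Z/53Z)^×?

2

φ(53) = 53 − 1 = 52 = 2^2 · 13.
Test candidates g = 2, 3, … against the prime factors q ∈ {2, 13} of φ(53): g is a generator iff g^(52/q) ≢ 1 for every such q.
g = 2: 2^26 ≡ 52; 2^4 ≡ 16 — none is 1, so 2 is a primitive root.
Hence the least primitive root of 53 is 2.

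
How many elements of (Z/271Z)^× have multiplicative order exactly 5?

φ(271) = 271 − 1 = 270 = 2 · 3^3 · 5.
Since (Z/271Z)^× is cyclic of order 270, the number of elements of order d is φ(d) when d | 270 and 0 otherwise.
5 | 270, and φ(5) = 5 − 1 = 4.

4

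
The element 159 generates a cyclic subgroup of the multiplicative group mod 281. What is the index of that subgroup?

1

By Lagrange's theorem, ord_281(159) divides φ(281) = 281 − 1 = 280 = 2^3 · 5 · 7.
Divisors of 280: 1, 2, 4, 5, 7, 8, 10, 14, 20, 28, 35, 40, 56, 70, 140, 280.
Test each divisor d:
159^1 ≡ 159
159^2 ≡ 272
159^4 ≡ 81
159^5 ≡ 234
159^7 ≡ 142
159^8 ≡ 98
159^10 ≡ 242
159^14 ≡ 213
159^20 ≡ 116
159^28 ≡ 128
159^35 ≡ 192
159^40 ≡ 249
159^56 ≡ 86
159^70 ≡ 53
159^140 ≡ 280
159^280 ≡ 1
Thus |⟨159⟩| = ord(159) = 280.
Index = |(Z/281Z)^×| / |⟨159⟩| = 280 / 280 = 1.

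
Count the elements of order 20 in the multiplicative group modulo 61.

8

φ(61) = 61 − 1 = 60 = 2^2 · 3 · 5.
Since (Z/61Z)^× is cyclic of order 60, the number of elements of order d is φ(d) when d | 60 and 0 otherwise.
20 = 2^2 · 5 divides 60, and φ(20) = 8.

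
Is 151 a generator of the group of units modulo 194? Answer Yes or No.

φ(194) = φ(2)·φ(97) = 1·96 = 96 = 2^5 · 3.
It suffices to check that the order of 151 is not a proper divisor of 96: compute 151^(96/q) for q ∈ {2, 3}.
151^48 ≡ 1 (mod 194)  [q = 2: ≡ 1 ✗]
151^32 ≡ 35 (mod 194)  [q = 3: ≢ 1 ✓]
Since 151^48 ≡ 1, the order of 151 divides 48 < 96, so 151 is not a primitive root.

No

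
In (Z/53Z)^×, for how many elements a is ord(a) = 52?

24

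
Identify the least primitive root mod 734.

φ(734) = φ(2)·φ(367) = 1·366 = 366 = 2 · 3 · 61.
g is a primitive root iff g^(366/q) ≢ 1 (mod 734) for each prime q ∈ {2, 3, 61}.
g = 2: gcd(2, 734) = 2 > 1, not a unit — skip.
g = 3: 3^183 ≡ 733; 3^122 ≡ 1 — hits 1, so not a primitive root.
g = 4: gcd(4, 734) = 2 > 1, not a unit — skip.
g = 5: 5^183 ≡ 733; 5^122 ≡ 1 — hits 1, so not a primitive root.
g = 6: gcd(6, 734) = 2 > 1, not a unit — skip.
g = 7: 7^183 ≡ 1 — hits 1, so not a primitive root.
g = 8: gcd(8, 734) = 2 > 1, not a unit — skip.
g = 9: 9^183 ≡ 1 — hits 1, so not a primitive root.
g = 10: gcd(10, 734) = 2 > 1, not a unit — skip.
g = 11: 11^183 ≡ 733; 11^122 ≡ 283; 11^6 ≡ 419 — none is 1, so 11 is a primitive root.
The smallest primitive root modulo 734 is 11.

11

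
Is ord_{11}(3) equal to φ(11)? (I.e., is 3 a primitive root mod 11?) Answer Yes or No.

No

φ(11) = 11 − 1 = 10 = 2 · 5.
It suffices to check that the order of 3 is not a proper divisor of 10: compute 3^(10/q) for q ∈ {2, 5}.
3^5 ≡ 1 (mod 11)  [q = 2: ≡ 1 ✗]
3^2 ≡ 9 (mod 11)  [q = 5: ≢ 1 ✓]
Since 3^5 ≡ 1, the order of 3 divides 5 < 10, so 3 is not a primitive root.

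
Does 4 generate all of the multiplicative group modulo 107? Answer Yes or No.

No

φ(107) = 107 − 1 = 106 = 2 · 53.
An element g generates (Z/107Z)^× iff g^(106/q) ≢ 1 (mod 107) for each prime q ∈ {2, 53}.
4^53 ≡ 1 (mod 107)  [q = 2: ≡ 1 ✗]
4^2 ≡ 16 (mod 107)  [q = 53: ≢ 1 ✓]
The check at q = 2 fails, so 4 generates a proper subgroup.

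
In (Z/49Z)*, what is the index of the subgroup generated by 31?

The order of 31 must divide φ(49) = φ(7^2) = 7·(7−1) = 42 = 2 · 3 · 7.
Divisors of 42: 1, 2, 3, 6, 7, 14, 21, 42.
Check 31^d mod 49 for each divisor in increasing order:
31^1 ≡ 31 (mod 49)
31^2 ≡ 30 (mod 49)
31^3 ≡ 48 (mod 49)
31^6 ≡ 1 (mod 49) ✓
The order of 31 is 6, so the subgroup it generates has 6 elements.
[(Z/49Z)^× : ⟨31⟩] = 42/6 = 7.

7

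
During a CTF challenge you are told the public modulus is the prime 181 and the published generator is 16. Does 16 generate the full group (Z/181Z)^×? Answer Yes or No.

No

φ(181) = 181 − 1 = 180 = 2^2 · 3^2 · 5.
16 is a primitive root mod 181 iff 16^(φ(181)/q) ≢ 1 for every prime q | φ(181), i.e. q ∈ {2, 3, 5}.
16^90 ≡ 1 (mod 181)  [q = 2: ≡ 1 ✗]
16^60 ≡ 48 (mod 181)  [q = 3: ≢ 1 ✓]
16^36 ≡ 135 (mod 181)  [q = 5: ≢ 1 ✓]
The check at q = 2 fails, so 16 generates a proper subgroup.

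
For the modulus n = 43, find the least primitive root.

3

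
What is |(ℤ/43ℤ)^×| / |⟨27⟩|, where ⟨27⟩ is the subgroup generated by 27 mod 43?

3

The order of 27 must divide φ(43) = 43 − 1 = 42 = 2 · 3 · 7.
Divisors of 42: 1, 2, 3, 6, 7, 14, 21, 42.
Test each divisor d:
27^1 ≡ 27 (mod 43)
27^2 ≡ 41 (mod 43)
27^3 ≡ 32 (mod 43)
27^6 ≡ 35 (mod 43)
27^7 ≡ 42 (mod 43)
27^14 ≡ 1 (mod 43) ✓
So ord_43(27) = 14, hence |⟨27⟩| = 14.
The index is φ(43) / ord(27) = 42 / 14 = 3.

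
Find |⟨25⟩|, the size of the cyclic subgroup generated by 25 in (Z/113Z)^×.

ord(25) | φ(113) = 113 − 1 = 112 = 2^4 · 7.
Divisors of 112: 1, 2, 4, 7, 8, 14, 16, 28, 56, 112.
Test each divisor d:
25^1 ≡ 25 (mod 113)
25^2 ≡ 60 (mod 113)
25^4 ≡ 97 (mod 113)
25^7 ≡ 69 (mod 113)
25^8 ≡ 30 (mod 113)
25^14 ≡ 15 (mod 113)
25^16 ≡ 109 (mod 113)
25^28 ≡ 112 (mod 113)
25^56 ≡ 1 (mod 113) ✓
The smallest such exponent is 56, so the order of 25 is 56.

56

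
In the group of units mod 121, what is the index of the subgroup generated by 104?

ord(104) | φ(121) = φ(11^2) = 11·(11−1) = 110 = 2 · 5 · 11.
Divisors of 110: 1, 2, 5, 10, 11, 22, 55, 110.
Evaluate successive powers at the divisors of 110:
104^1 ≡ 104 (mod 121)
104^2 ≡ 47 (mod 121)
104^5 ≡ 78 (mod 121)
104^10 ≡ 34 (mod 121)
104^11 ≡ 27 (mod 121)
104^22 ≡ 3 (mod 121)
104^55 ≡ 1 (mod 121) ✓
Thus |⟨104⟩| = ord(104) = 55.
[(Z/121Z)^× : ⟨104⟩] = 110/55 = 2.

2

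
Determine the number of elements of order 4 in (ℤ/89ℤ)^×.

φ(89) = 89 − 1 = 88 = 2^3 · 11.
(Z/89Z)^× is cyclic (|G| = 88); a cyclic group of order m has exactly φ(d) elements of each order d | m, and none otherwise.
4 = 2^2 divides 88, and φ(4) = 2.

2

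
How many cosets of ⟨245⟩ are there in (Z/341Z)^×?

20

Since 245 ∈ (Z/341Z)^×, its order divides φ(341) = φ(11·31) = (11−1)·(31−1) = 10·30 = 300 = 2^2 · 3 · 5^2.
Divisors of 300: 1, 2, 3, 4, 5, 6, 10, 12, 15, 20, 25, 30, 50, 60, 75, 100, 150, 300.
Check 245^d mod 341 for each divisor in increasing order:
245^1 ≡ 245 (mod 341)
245^2 ≡ 9 (mod 341)
245^3 ≡ 159 (mod 341)
245^4 ≡ 81 (mod 341)
245^5 ≡ 67 (mod 341)
245^6 ≡ 47 (mod 341)
245^10 ≡ 56 (mod 341)
245^12 ≡ 163 (mod 341)
245^15 ≡ 1 (mod 341) ✓
The order of 245 is 15, so the subgroup it generates has 15 elements.
The index is φ(341) / ord(245) = 300 / 15 = 20.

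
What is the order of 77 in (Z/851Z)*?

198

Since 77 ∈ (Z/851Z)^×, its order divides φ(851) = φ(23·37) = (23−1)·(37−1) = 22·36 = 792 = 2^3 · 3^2 · 11.
Divisors of 792: 1, 2, 3, 4, 6, 8, 9, 11, 12, 18, 22, 24, 33, 36, 44, 66, 72, 88, 99, 132, 198, 264, 396, 792.
Test each divisor d:
77^1 ≡ 77 (mod 851)
77^2 ≡ 823 (mod 851)
77^3 ≡ 397 (mod 851)
77^4 ≡ 784 (mod 851)
77^6 ≡ 174 (mod 851)
77^8 ≡ 234 (mod 851)
77^9 ≡ 147 (mod 851)
77^11 ≡ 139 (mod 851)
77^12 ≡ 491 (mod 851)
77^18 ≡ 334 (mod 851)
77^22 ≡ 599 (mod 851)
77^24 ≡ 248 (mod 851)
77^33 ≡ 714 (mod 851)
77^36 ≡ 75 (mod 851)
77^44 ≡ 530 (mod 851)
77^66 ≡ 47 (mod 851)
77^72 ≡ 519 (mod 851)
77^88 ≡ 70 (mod 851)
77^99 ≡ 369 (mod 851)
77^132 ≡ 507 (mod 851)
77^198 ≡ 1 (mod 851) ✓
The smallest such exponent is 198, so the order of 77 is 198.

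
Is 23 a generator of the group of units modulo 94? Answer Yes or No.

Yes

φ(94) = φ(2)·φ(47) = 1·46 = 46 = 2 · 23.
It suffices to check that the order of 23 is not a proper divisor of 46: compute 23^(46/q) for q ∈ {2, 23}.
23^23 ≡ 93 (mod 94)  [q = 2: ≢ 1 ✓]
23^2 ≡ 59 (mod 94)  [q = 23: ≢ 1 ✓]
Every test exponent gives a nontrivial residue, hence 23 generates the full group.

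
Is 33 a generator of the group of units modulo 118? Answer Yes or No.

Yes

φ(118) = φ(2)·φ(59) = 1·58 = 58 = 2 · 29.
It suffices to check that the order of 33 is not a proper divisor of 58: compute 33^(58/q) for q ∈ {2, 29}.
33^29 ≡ 117 (mod 118)  [q = 2: ≢ 1 ✓]
33^2 ≡ 27 (mod 118)  [q = 29: ≢ 1 ✓]
Every test exponent gives a nontrivial residue, hence 33 generates the full group.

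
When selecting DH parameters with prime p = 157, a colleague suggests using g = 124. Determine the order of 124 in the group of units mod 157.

The order of 124 must divide φ(157) = 157 − 1 = 156 = 2^2 · 3 · 13.
Divisors of 156: 1, 2, 3, 4, 6, 12, 13, 26, 39, 52, 78, 156.
Compute 124^d (mod 157) for the divisors d until we hit 1:
124^1 ≡ 124 (mod 157)
124^2 ≡ 147 (mod 157)
124^3 ≡ 16 (mod 157)
124^4 ≡ 100 (mod 157)
124^6 ≡ 99 (mod 157)
124^12 ≡ 67 (mod 157)
124^13 ≡ 144 (mod 157)
124^26 ≡ 12 (mod 157)
124^39 ≡ 1 (mod 157) ✓
The smallest such exponent is 39, so the order of 124 is 39.

39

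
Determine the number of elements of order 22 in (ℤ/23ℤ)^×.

10

φ(23) = 23 − 1 = 22 = 2 · 11.
Since (Z/23Z)^× is cyclic of order 22, the number of elements of order d is φ(d) when d | 22 and 0 otherwise.
22 = 2 · 11 divides 22, and φ(22) = 10.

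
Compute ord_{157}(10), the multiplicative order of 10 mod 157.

Since 10 ∈ (Z/157Z)^×, its order divides φ(157) = 157 − 1 = 156 = 2^2 · 3 · 13.
Divisors of 156: 1, 2, 3, 4, 6, 12, 13, 26, 39, 52, 78, 156.
Test each divisor d:
10^1 ≡ 10 (mod 157)
10^2 ≡ 100 (mod 157)
10^3 ≡ 58 (mod 157)
10^4 ≡ 109 (mod 157)
10^6 ≡ 67 (mod 157)
10^12 ≡ 93 (mod 157)
10^13 ≡ 145 (mod 157)
10^26 ≡ 144 (mod 157)
10^39 ≡ 156 (mod 157)
10^52 ≡ 12 (mod 157)
10^78 ≡ 1 (mod 157) ✓
The smallest such exponent is 78, so the order of 10 is 78.

78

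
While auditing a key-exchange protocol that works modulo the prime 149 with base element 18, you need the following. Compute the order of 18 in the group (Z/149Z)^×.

By Lagrange's theorem, ord_149(18) divides φ(149) = 149 − 1 = 148 = 2^2 · 37.
Divisors of 148: 1, 2, 4, 37, 74, 148.
Check 18^d mod 149 for each divisor in increasing order:
18^1 ≡ 18 (mod 149)
18^2 ≡ 26 (mod 149)
18^4 ≡ 80 (mod 149)
18^37 ≡ 44 (mod 149)
18^74 ≡ 148 (mod 149)
18^148 ≡ 1 (mod 149) ✓
Therefore the multiplicative order of 18 modulo 149 is 148.

148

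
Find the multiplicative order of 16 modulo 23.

11

Since 16 ∈ (Z/23Z)^×, its order divides φ(23) = 23 − 1 = 22 = 2 · 11.
Divisors of 22: 1, 2, 11, 22.
Compute 16^d (mod 23) for the divisors d until we hit 1:
16^1 ≡ 16 (mod 23)
16^2 ≡ 3 (mod 23)
16^11 ≡ 1 (mod 23) ✓
Therefore the multiplicative order of 16 modulo 23 is 11.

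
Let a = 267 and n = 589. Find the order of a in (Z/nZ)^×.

15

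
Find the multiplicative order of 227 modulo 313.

312

Since 227 ∈ (Z/313Z)^×, its order divides φ(313) = 313 − 1 = 312 = 2^3 · 3 · 13.
Divisors of 312: 1, 2, 3, 4, 6, 8, 12, 13, 24, 26, 39, 52, 78, 104, 156, 312.
Test each divisor d:
227^1 ≡ 227 (mod 313)
227^2 ≡ 197 (mod 313)
227^3 ≡ 273 (mod 313)
227^4 ≡ 310 (mod 313)
227^6 ≡ 35 (mod 313)
227^8 ≡ 9 (mod 313)
227^12 ≡ 286 (mod 313)
227^13 ≡ 131 (mod 313)
227^24 ≡ 103 (mod 313)
227^26 ≡ 259 (mod 313)
227^39 ≡ 125 (mod 313)
227^52 ≡ 99 (mod 313)
227^78 ≡ 288 (mod 313)
227^104 ≡ 98 (mod 313)
227^156 ≡ 312 (mod 313)
227^312 ≡ 1 (mod 313) ✓
Therefore the multiplicative order of 227 modulo 313 is 312.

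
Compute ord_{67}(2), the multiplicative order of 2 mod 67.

Since 2 ∈ (Z/67Z)^×, its order divides φ(67) = 67 − 1 = 66 = 2 · 3 · 11.
Divisors of 66: 1, 2, 3, 6, 11, 22, 33, 66.
Check 2^d mod 67 for each divisor in increasing order:
2^1 ≡ 2 (mod 67)
2^2 ≡ 4 (mod 67)
2^3 ≡ 8 (mod 67)
2^6 ≡ 64 (mod 67)
2^11 ≡ 38 (mod 67)
2^22 ≡ 37 (mod 67)
2^33 ≡ 66 (mod 67)
2^66 ≡ 1 (mod 67) ✓
So ord_67(2) = 66.

66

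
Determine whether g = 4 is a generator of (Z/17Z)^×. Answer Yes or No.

φ(17) = 17 − 1 = 16 = 2^4.
It suffices to check that the order of 4 is not a proper divisor of 16: compute 4^(16/q) for q ∈ {2}.
4^8 ≡ 1 (mod 17)  [q = 2: ≡ 1 ✗]
4^8 ≡ 1 shows ord(4) | 8, strictly less than φ(17); not a primitive root.

No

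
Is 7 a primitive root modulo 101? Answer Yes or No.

Yes

φ(101) = 101 − 1 = 100 = 2^2 · 5^2.
It suffices to check that the order of 7 is not a proper divisor of 100: compute 7^(100/q) for q ∈ {2, 5}.
7^50 ≡ 100 (mod 101)  [q = 2: ≢ 1 ✓]
7^20 ≡ 84 (mod 101)  [q = 5: ≢ 1 ✓]
None equal 1, so ord_101(7) = 100: 7 is a primitive root.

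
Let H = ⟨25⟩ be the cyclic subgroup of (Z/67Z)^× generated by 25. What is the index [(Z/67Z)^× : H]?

ord(25) | φ(67) = 67 − 1 = 66 = 2 · 3 · 11.
Divisors of 66: 1, 2, 3, 6, 11, 22, 33, 66.
Evaluate successive powers at the divisors of 66:
25^1 ≡ 25
25^2 ≡ 22
25^3 ≡ 14
25^6 ≡ 62
25^11 ≡ 1
The order of 25 is 11, so the subgroup it generates has 11 elements.
The index is φ(67) / ord(25) = 66 / 11 = 6.

6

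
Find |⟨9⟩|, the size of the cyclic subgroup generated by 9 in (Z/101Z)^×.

By Lagrange's theorem, ord_101(9) divides φ(101) = 101 − 1 = 100 = 2^2 · 5^2.
Divisors of 100: 1, 2, 4, 5, 10, 20, 25, 50, 100.
Test each divisor d:
9^1 ≡ 9 (mod 101)
9^2 ≡ 81 (mod 101)
9^4 ≡ 97 (mod 101)
9^5 ≡ 65 (mod 101)
9^10 ≡ 84 (mod 101)
9^20 ≡ 87 (mod 101)
9^25 ≡ 100 (mod 101)
9^50 ≡ 1 (mod 101) ✓
The smallest such exponent is 50, so the order of 9 is 50.

50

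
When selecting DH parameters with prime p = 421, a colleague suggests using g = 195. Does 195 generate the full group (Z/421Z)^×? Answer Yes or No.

No

φ(421) = 421 − 1 = 420 = 2^2 · 3 · 5 · 7.
195 is a primitive root mod 421 iff 195^(φ(421)/q) ≢ 1 for every prime q | φ(421), i.e. q ∈ {2, 3, 5, 7}.
195^210 ≡ 420 (mod 421)  [q = 2: ≢ 1 ✓]
195^140 ≡ 400 (mod 421)  [q = 3: ≢ 1 ✓]
195^84 ≡ 1 (mod 421)  [q = 5: ≡ 1 ✗]
195^60 ≡ 385 (mod 421)  [q = 7: ≢ 1 ✓]
195^84 ≡ 1 shows ord(195) | 84, strictly less than φ(421); not a primitive root.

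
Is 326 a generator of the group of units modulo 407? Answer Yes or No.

No

407 = 11 · 37 is a product of two distinct odd primes, so (Z/407Z)^× ≅ (Z/11Z)^× × (Z/37Z)^× is not cyclic.
No primitive root modulo 407 exists; in particular 326 is not one.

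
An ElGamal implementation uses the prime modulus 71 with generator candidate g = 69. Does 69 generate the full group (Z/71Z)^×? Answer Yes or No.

Yes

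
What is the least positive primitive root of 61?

2

φ(61) = 61 − 1 = 60 = 2^2 · 3 · 5.
g is a primitive root iff g^(60/q) ≢ 1 (mod 61) for each prime q ∈ {2, 3, 5}.
g = 2: 2^30 ≡ 60; 2^20 ≡ 47; 2^12 ≡ 9 — none is 1, so 2 is a primitive root.
So 2 is the smallest generator of (Z/61Z)^×.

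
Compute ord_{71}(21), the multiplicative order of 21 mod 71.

70

ord(21) | φ(71) = 71 − 1 = 70 = 2 · 5 · 7.
Divisors of 70: 1, 2, 5, 7, 10, 14, 35, 70.
Compute 21^d (mod 71) for the divisors d until we hit 1:
21^1 ≡ 21 (mod 71)
21^2 ≡ 15 (mod 71)
21^5 ≡ 39 (mod 71)
21^7 ≡ 17 (mod 71)
21^10 ≡ 30 (mod 71)
21^14 ≡ 5 (mod 71)
21^35 ≡ 70 (mod 71)
21^70 ≡ 1 (mod 71) ✓
The smallest such exponent is 70, so the order of 21 is 70.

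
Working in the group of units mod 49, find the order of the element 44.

21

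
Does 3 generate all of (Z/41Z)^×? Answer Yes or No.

No

φ(41) = 41 − 1 = 40 = 2^3 · 5.
An element g generates (Z/41Z)^× iff g^(40/q) ≢ 1 (mod 41) for each prime q ∈ {2, 5}.
3^20 ≡ 40 (mod 41)  [q = 2: ≢ 1 ✓]
3^8 ≡ 1 (mod 41)  [q = 5: ≡ 1 ✗]
3^8 ≡ 1 shows ord(3) | 8, strictly less than φ(41); not a primitive root.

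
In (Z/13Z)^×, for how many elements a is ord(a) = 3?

2

φ(13) = 13 − 1 = 12 = 2^2 · 3.
(Z/13Z)^× is cyclic (|G| = 12); a cyclic group of order m has exactly φ(d) elements of each order d | m, and none otherwise.
3 | 12, and φ(3) = 3 − 1 = 2.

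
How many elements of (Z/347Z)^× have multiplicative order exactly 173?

φ(347) = 347 − 1 = 346 = 2 · 173.
Since (Z/347Z)^× is cyclic of order 346, the number of elements of order d is φ(d) when d | 346 and 0 otherwise.
173 | 346, and φ(173) = 173 − 1 = 172.

172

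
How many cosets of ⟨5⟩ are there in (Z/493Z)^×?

4

The order of 5 must divide φ(493) = φ(17·29) = (17−1)·(29−1) = 16·28 = 448 = 2^6 · 7.
Divisors of 448: 1, 2, 4, 7, 8, 14, 16, 28, 32, 56, 64, 112, 224, 448.
Compute 5^d (mod 493) for the divisors d until we hit 1:
5^1 ≡ 5 (mod 493)
5^2 ≡ 25 (mod 493)
5^4 ≡ 132 (mod 493)
5^7 ≡ 231 (mod 493)
5^8 ≡ 169 (mod 493)
5^14 ≡ 117 (mod 493)
5^16 ≡ 460 (mod 493)
5^28 ≡ 378 (mod 493)
5^32 ≡ 103 (mod 493)
5^56 ≡ 407 (mod 493)
5^64 ≡ 256 (mod 493)
5^112 ≡ 1 (mod 493) ✓
Thus |⟨5⟩| = ord(5) = 112.
[(Z/493Z)^× : ⟨5⟩] = 448/112 = 4.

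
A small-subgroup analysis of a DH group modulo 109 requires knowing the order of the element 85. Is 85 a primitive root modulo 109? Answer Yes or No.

φ(109) = 109 − 1 = 108 = 2^2 · 3^3.
It suffices to check that the order of 85 is not a proper divisor of 108: compute 85^(108/q) for q ∈ {2, 3}.
85^54 ≡ 108 (mod 109)  [q = 2: ≢ 1 ✓]
85^36 ≡ 63 (mod 109)  [q = 3: ≢ 1 ✓]
Every test exponent gives a nontrivial residue, hence 85 generates the full group.

Yes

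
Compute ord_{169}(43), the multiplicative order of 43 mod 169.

ord(43) | φ(169) = φ(13^2) = 13·(13−1) = 156 = 2^2 · 3 · 13.
Divisors of 156: 1, 2, 3, 4, 6, 12, 13, 26, 39, 52, 78, 156.
Check 43^d mod 169 for each divisor in increasing order:
43^1 ≡ 43 (mod 169)
43^2 ≡ 159 (mod 169)
43^3 ≡ 77 (mod 169)
43^4 ≡ 100 (mod 169)
43^6 ≡ 14 (mod 169)
43^12 ≡ 27 (mod 169)
43^13 ≡ 147 (mod 169)
43^26 ≡ 146 (mod 169)
43^39 ≡ 168 (mod 169)
43^52 ≡ 22 (mod 169)
43^78 ≡ 1 (mod 169) ✓
So ord_169(43) = 78.

78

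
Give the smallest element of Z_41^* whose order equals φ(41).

6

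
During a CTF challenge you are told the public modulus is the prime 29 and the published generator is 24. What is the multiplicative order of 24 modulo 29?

7

By Lagrange's theorem, ord_29(24) divides φ(29) = 29 − 1 = 28 = 2^2 · 7.
Divisors of 28: 1, 2, 4, 7, 14, 28.
Check 24^d mod 29 for each divisor in increasing order:
24^1 ≡ 24 (mod 29)
24^2 ≡ 25 (mod 29)
24^4 ≡ 16 (mod 29)
24^7 ≡ 1 (mod 29) ✓
Hence ord(24) = 7.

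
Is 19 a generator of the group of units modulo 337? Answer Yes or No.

Yes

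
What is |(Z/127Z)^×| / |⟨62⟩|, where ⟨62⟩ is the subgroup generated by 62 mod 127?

The order of 62 must divide φ(127) = 127 − 1 = 126 = 2 · 3^2 · 7.
Divisors of 126: 1, 2, 3, 6, 7, 9, 14, 18, 21, 42, 63, 126.
Check 62^d mod 127 for each divisor in increasing order:
62^1 ≡ 62 (mod 127)
62^2 ≡ 34 (mod 127)
62^3 ≡ 76 (mod 127)
62^6 ≡ 61 (mod 127)
62^7 ≡ 99 (mod 127)
62^9 ≡ 64 (mod 127)
62^14 ≡ 22 (mod 127)
62^18 ≡ 32 (mod 127)
62^21 ≡ 19 (mod 127)
62^42 ≡ 107 (mod 127)
62^63 ≡ 1 (mod 127) ✓
Thus |⟨62⟩| = ord(62) = 63.
[(Z/127Z)^× : ⟨62⟩] = 126/63 = 2.

2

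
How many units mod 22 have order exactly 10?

4

φ(22) = φ(2)·φ(11) = 1·10 = 10 = 2 · 5.
Since (Z/22Z)^× is cyclic of order 10, the number of elements of order d is φ(d) when d | 10 and 0 otherwise.
10 = 2 · 5 divides 10, and φ(10) = 4.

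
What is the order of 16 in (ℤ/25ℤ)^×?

5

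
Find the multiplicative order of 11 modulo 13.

12

The order of 11 must divide φ(13) = 13 − 1 = 12 = 2^2 · 3.
Divisors of 12: 1, 2, 3, 4, 6, 12.
Check 11^d mod 13 for each divisor in increasing order:
11^1 ≡ 11 (mod 13)
11^2 ≡ 4 (mod 13)
11^3 ≡ 5 (mod 13)
11^4 ≡ 3 (mod 13)
11^6 ≡ 12 (mod 13)
11^12 ≡ 1 (mod 13) ✓
Therefore the multiplicative order of 11 modulo 13 is 12.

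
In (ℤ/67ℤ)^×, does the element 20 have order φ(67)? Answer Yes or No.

Yes

φ(67) = 67 − 1 = 66 = 2 · 3 · 11.
It suffices to check that the order of 20 is not a proper divisor of 66: compute 20^(66/q) for q ∈ {2, 3, 11}.
20^33 ≡ 66 (mod 67)  [q = 2: ≢ 1 ✓]
20^22 ≡ 29 (mod 67)  [q = 3: ≢ 1 ✓]
20^6 ≡ 59 (mod 67)  [q = 11: ≢ 1 ✓]
None equal 1, so ord_67(20) = 66: 20 is a primitive root.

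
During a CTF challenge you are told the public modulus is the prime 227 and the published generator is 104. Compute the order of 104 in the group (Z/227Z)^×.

113

The order of 104 must divide φ(227) = 227 − 1 = 226 = 2 · 113.
Divisors of 226: 1, 2, 113, 226.
Evaluate successive powers at the divisors of 226:
104^1 ≡ 104 (mod 227)
104^2 ≡ 147 (mod 227)
104^113 ≡ 1 (mod 227) ✓
Hence ord(104) = 113.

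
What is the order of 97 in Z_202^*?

Since 97 ∈ (Z/202Z)^×, its order divides φ(202) = φ(2)·φ(101) = 1·100 = 100 = 2^2 · 5^2.
Divisors of 100: 1, 2, 4, 5, 10, 20, 25, 50, 100.
Test each divisor d:
97^1 ≡ 97
97^2 ≡ 117
97^4 ≡ 155
97^5 ≡ 87
97^10 ≡ 95
97^20 ≡ 137
97^25 ≡ 1
The smallest such exponent is 25, so the order of 97 is 25.

25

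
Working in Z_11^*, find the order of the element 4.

5

By Lagrange's theorem, ord_11(4) divides φ(11) = 11 − 1 = 10 = 2 · 5.
Divisors of 10: 1, 2, 5, 10.
Check 4^d mod 11 for each divisor in increasing order:
4^1 ≡ 4
4^2 ≡ 5
4^5 ≡ 1
So ord_11(4) = 5.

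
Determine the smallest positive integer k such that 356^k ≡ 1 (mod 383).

Since 356 ∈ (Z/383Z)^×, its order divides φ(383) = 383 − 1 = 382 = 2 · 191.
Divisors of 382: 1, 2, 191, 382.
Test each divisor d:
356^1 ≡ 356
356^2 ≡ 346
356^191 ≡ 382
356^382 ≡ 1
The smallest such exponent is 382, so the order of 356 is 382.

382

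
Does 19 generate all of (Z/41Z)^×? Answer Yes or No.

Yes

φ(41) = 41 − 1 = 40 = 2^3 · 5.
It suffices to check that the order of 19 is not a proper divisor of 40: compute 19^(40/q) for q ∈ {2, 5}.
19^20 ≡ 40 (mod 41)  [q = 2: ≢ 1 ✓]
19^8 ≡ 37 (mod 41)  [q = 5: ≢ 1 ✓]
All checks pass, so 19 has order 40 and is a primitive root modulo 41.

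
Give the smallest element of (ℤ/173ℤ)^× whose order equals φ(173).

φ(173) = 173 − 1 = 172 = 2^2 · 43.
g is a primitive root iff g^(172/q) ≢ 1 (mod 173) for each prime q ∈ {2, 43}.
g = 2: 2^86 ≡ 172; 2^4 ≡ 16 — none is 1, so 2 is a primitive root.
Hence the least primitive root of 173 is 2.

2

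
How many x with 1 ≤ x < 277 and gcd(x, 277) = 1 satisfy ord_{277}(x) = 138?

44

φ(277) = 277 − 1 = 276 = 2^2 · 3 · 23.
In a cyclic group of order 276, there are φ(d) elements of order d for each divisor d of 276, and zero for non-divisors.
138 = 2 · 3 · 23 divides 276, and φ(138) = 44.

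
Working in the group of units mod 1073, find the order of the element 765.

252

Since 765 ∈ (Z/1073Z)^×, its order divides φ(1073) = φ(29·37) = (29−1)·(37−1) = 28·36 = 1008 = 2^4 · 3^2 · 7.
Divisors of 1008: 1, 2, 3, 4, 6, 7, 8, 9, 12, 14, 16, 18, 21, 24, 28, 36, 42, 48, 56, 63, 72, 84, 112, 126, 144, 168, 252, 336, 504, 1008.
Compute 765^d (mod 1073) for the divisors d until we hit 1:
765^1 ≡ 765 (mod 1073)
765^2 ≡ 440 (mod 1073)
765^3 ≡ 751 (mod 1073)
765^4 ≡ 460 (mod 1073)
765^6 ≡ 676 (mod 1073)
765^7 ≡ 1027 (mod 1073)
765^8 ≡ 219 (mod 1073)
765^9 ≡ 147 (mod 1073)
765^12 ≡ 951 (mod 1073)
765^14 ≡ 1043 (mod 1073)
765^16 ≡ 749 (mod 1073)
765^18 ≡ 149 (mod 1073)
765^21 ≡ 307 (mod 1073)
765^24 ≡ 935 (mod 1073)
765^28 ≡ 900 (mod 1073)
765^36 ≡ 741 (mod 1073)
765^42 ≡ 898 (mod 1073)
765^48 ≡ 803 (mod 1073)
765^56 ≡ 958 (mod 1073)
765^63 ≡ 998 (mod 1073)
765^72 ≡ 778 (mod 1073)
765^84 ≡ 581 (mod 1073)
765^112 ≡ 349 (mod 1073)
765^126 ≡ 260 (mod 1073)
765^144 ≡ 112 (mod 1073)
765^168 ≡ 639 (mod 1073)
765^252 ≡ 1 (mod 1073) ✓
The smallest such exponent is 252, so the order of 765 is 252.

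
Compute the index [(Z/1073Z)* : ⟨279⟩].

4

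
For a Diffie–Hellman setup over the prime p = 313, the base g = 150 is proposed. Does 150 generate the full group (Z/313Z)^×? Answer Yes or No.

No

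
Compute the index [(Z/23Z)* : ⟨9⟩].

2

The order of 9 must divide φ(23) = 23 − 1 = 22 = 2 · 11.
Divisors of 22: 1, 2, 11, 22.
Check 9^d mod 23 for each divisor in increasing order:
9^1 ≡ 9 (mod 23)
9^2 ≡ 12 (mod 23)
9^11 ≡ 1 (mod 23) ✓
The order of 9 is 11, so the subgroup it generates has 11 elements.
The index is φ(23) / ord(9) = 22 / 11 = 2.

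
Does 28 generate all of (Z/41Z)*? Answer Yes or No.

φ(41) = 41 − 1 = 40 = 2^3 · 5.
28 is a primitive root mod 41 iff 28^(φ(41)/q) ≢ 1 for every prime q | φ(41), i.e. q ∈ {2, 5}.
28^20 ≡ 40 (mod 41)  [q = 2: ≢ 1 ✓]
28^8 ≡ 10 (mod 41)  [q = 5: ≢ 1 ✓]
All checks pass, so 28 has order 40 and is a primitive root modulo 41.

Yes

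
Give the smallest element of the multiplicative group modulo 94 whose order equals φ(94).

5

φ(94) = φ(2)·φ(47) = 1·46 = 46 = 2 · 23.
g is a primitive root iff g^(46/q) ≢ 1 (mod 94) for each prime q ∈ {2, 23}.
g = 2: gcd(2, 94) = 2 > 1, not a unit — skip.
g = 3: 3^23 ≡ 1 — hits 1, so not a primitive root.
g = 4: gcd(4, 94) = 2 > 1, not a unit — skip.
g = 5: 5^23 ≡ 93; 5^2 ≡ 25 — none is 1, so 5 is a primitive root.
Hence the least primitive root of 94 is 5.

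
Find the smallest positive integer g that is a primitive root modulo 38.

3

φ(38) = φ(2)·φ(19) = 1·18 = 18 = 2 · 3^2.
Test candidates g = 2, 3, … against the prime factors q ∈ {2, 3} of φ(38): g is a generator iff g^(18/q) ≢ 1 for every such q.
g = 2: gcd(2, 38) = 2 > 1, not a unit — skip.
g = 3: 3^9 ≡ 37; 3^6 ≡ 7 — none is 1, so 3 is a primitive root.
Hence the least primitive root of 38 is 3.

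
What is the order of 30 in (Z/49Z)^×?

Since 30 ∈ (Z/49Z)^×, its order divides φ(49) = φ(7^2) = 7·(7−1) = 42 = 2 · 3 · 7.
Divisors of 42: 1, 2, 3, 6, 7, 14, 21, 42.
Check 30^d mod 49 for each divisor in increasing order:
30^1 ≡ 30
30^2 ≡ 18
30^3 ≡ 1
Hence ord(30) = 3.

3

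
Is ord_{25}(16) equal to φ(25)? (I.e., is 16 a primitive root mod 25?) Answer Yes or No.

φ(25) = φ(5^2) = 5·(5−1) = 20 = 2^2 · 5.
16 is a primitive root mod 25 iff 16^(φ(25)/q) ≢ 1 for every prime q | φ(25), i.e. q ∈ {2, 5}.
16^10 ≡ 1 (mod 25)  [q = 2: ≡ 1 ✗]
16^4 ≡ 11 (mod 25)  [q = 5: ≢ 1 ✓]
The check at q = 2 fails, so 16 generates a proper subgroup.

No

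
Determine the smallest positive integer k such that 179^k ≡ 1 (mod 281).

40

ord(179) | φ(281) = 281 − 1 = 280 = 2^3 · 5 · 7.
Divisors of 280: 1, 2, 4, 5, 7, 8, 10, 14, 20, 28, 35, 40, 56, 70, 140, 280.
Test each divisor d:
179^1 ≡ 179
179^2 ≡ 7
179^4 ≡ 49
179^5 ≡ 60
179^7 ≡ 139
179^8 ≡ 153
179^10 ≡ 228
179^14 ≡ 213
179^20 ≡ 280
179^28 ≡ 128
179^35 ≡ 89
179^40 ≡ 1
So ord_281(179) = 40.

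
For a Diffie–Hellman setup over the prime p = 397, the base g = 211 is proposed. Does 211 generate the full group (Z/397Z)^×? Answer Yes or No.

φ(397) = 397 − 1 = 396 = 2^2 · 3^2 · 11.
Test 211^(396/q) mod 397 for each prime factor q of 396:
211^198 ≡ 396 (mod 397)  [q = 2: ≢ 1 ✓]
211^132 ≡ 34 (mod 397)  [q = 3: ≢ 1 ✓]
211^36 ≡ 290 (mod 397)  [q = 11: ≢ 1 ✓]
All checks pass, so 211 has order 396 and is a primitive root modulo 397.

Yes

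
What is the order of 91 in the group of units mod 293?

73

The order of 91 must divide φ(293) = 293 − 1 = 292 = 2^2 · 73.
Divisors of 292: 1, 2, 4, 73, 146, 292.
Check 91^d mod 293 for each divisor in increasing order:
91^1 ≡ 91
91^2 ≡ 77
91^4 ≡ 69
91^73 ≡ 1
So ord_293(91) = 73.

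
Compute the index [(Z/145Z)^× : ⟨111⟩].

16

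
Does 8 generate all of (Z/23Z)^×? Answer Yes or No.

No

φ(23) = 23 − 1 = 22 = 2 · 11.
8 is a primitive root mod 23 iff 8^(φ(23)/q) ≢ 1 for every prime q | φ(23), i.e. q ∈ {2, 11}.
8^11 ≡ 1 (mod 23)  [q = 2: ≡ 1 ✗]
8^2 ≡ 18 (mod 23)  [q = 11: ≢ 1 ✓]
The check at q = 2 fails, so 8 generates a proper subgroup.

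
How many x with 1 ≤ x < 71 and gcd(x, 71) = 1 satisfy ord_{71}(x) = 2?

1

φ(71) = 71 − 1 = 70 = 2 · 5 · 7.
In a cyclic group of order 70, there are φ(d) elements of order d for each divisor d of 70, and zero for non-divisors.
2 | 70, and φ(2) = 2 − 1 = 1.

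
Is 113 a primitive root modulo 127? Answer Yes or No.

No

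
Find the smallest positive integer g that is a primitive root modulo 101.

φ(101) = 101 − 1 = 100 = 2^2 · 5^2.
Test candidates g = 2, 3, … against the prime factors q ∈ {2, 5} of φ(101): g is a generator iff g^(100/q) ≢ 1 for every such q.
g = 2: 2^50 ≡ 100; 2^20 ≡ 95 — none is 1, so 2 is a primitive root.
The smallest primitive root modulo 101 is 2.

2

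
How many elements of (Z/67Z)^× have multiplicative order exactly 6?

φ(67) = 67 − 1 = 66 = 2 · 3 · 11.
(Z/67Z)^× is cyclic (|G| = 66); a cyclic group of order m has exactly φ(d) elements of each order d | m, and none otherwise.
6 = 2 · 3 divides 66, and φ(6) = 2.

2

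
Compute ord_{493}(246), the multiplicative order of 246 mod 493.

56

The order of 246 must divide φ(493) = φ(17·29) = (17−1)·(29−1) = 16·28 = 448 = 2^6 · 7.
Divisors of 448: 1, 2, 4, 7, 8, 14, 16, 28, 32, 56, 64, 112, 224, 448.
Test each divisor d:
246^1 ≡ 246 (mod 493)
246^2 ≡ 370 (mod 493)
246^4 ≡ 339 (mod 493)
246^7 ≡ 389 (mod 493)
246^8 ≡ 52 (mod 493)
246^14 ≡ 463 (mod 493)
246^16 ≡ 239 (mod 493)
246^28 ≡ 407 (mod 493)
246^32 ≡ 426 (mod 493)
246^56 ≡ 1 (mod 493) ✓
Therefore the multiplicative order of 246 modulo 493 is 56.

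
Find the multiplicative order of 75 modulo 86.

Since 75 ∈ (Z/86Z)^×, its order divides φ(86) = φ(2)·φ(43) = 1·42 = 42 = 2 · 3 · 7.
Divisors of 42: 1, 2, 3, 6, 7, 14, 21, 42.
Check 75^d mod 86 for each divisor in increasing order:
75^1 ≡ 75
75^2 ≡ 35
75^3 ≡ 45
75^6 ≡ 47
75^7 ≡ 85
75^14 ≡ 1
Hence ord(75) = 14.

14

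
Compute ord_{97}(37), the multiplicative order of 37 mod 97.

96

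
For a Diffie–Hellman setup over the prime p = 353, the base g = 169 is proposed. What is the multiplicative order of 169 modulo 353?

176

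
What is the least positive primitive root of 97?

5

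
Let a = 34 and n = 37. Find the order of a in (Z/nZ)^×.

Since 34 ∈ (Z/37Z)^×, its order divides φ(37) = 37 − 1 = 36 = 2^2 · 3^2.
Divisors of 36: 1, 2, 3, 4, 6, 9, 12, 18, 36.
Check 34^d mod 37 for each divisor in increasing order:
34^1 ≡ 34 (mod 37)
34^2 ≡ 9 (mod 37)
34^3 ≡ 10 (mod 37)
34^4 ≡ 7 (mod 37)
34^6 ≡ 26 (mod 37)
34^9 ≡ 1 (mod 37) ✓
So ord_37(34) = 9.

9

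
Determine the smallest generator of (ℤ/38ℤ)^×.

φ(38) = φ(2)·φ(19) = 1·18 = 18 = 2 · 3^2.
Test candidates g = 2, 3, … against the prime factors q ∈ {2, 3} of φ(38): g is a generator iff g^(18/q) ≢ 1 for every such q.
g = 2: gcd(2, 38) = 2 > 1, not a unit — skip.
g = 3: 3^9 ≡ 37; 3^6 ≡ 7 — none is 1, so 3 is a primitive root.
Hence the least primitive root of 38 is 3.

3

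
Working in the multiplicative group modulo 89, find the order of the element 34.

Since 34 ∈ (Z/89Z)^×, its order divides φ(89) = 89 − 1 = 88 = 2^3 · 11.
Divisors of 88: 1, 2, 4, 8, 11, 22, 44, 88.
Compute 34^d (mod 89) for the divisors d until we hit 1:
34^1 ≡ 34 (mod 89)
34^2 ≡ 88 (mod 89)
34^4 ≡ 1 (mod 89) ✓
So ord_89(34) = 4.

4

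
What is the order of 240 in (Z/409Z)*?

68

Since 240 ∈ (Z/409Z)^×, its order divides φ(409) = 409 − 1 = 408 = 2^3 · 3 · 17.
Divisors of 408: 1, 2, 3, 4, 6, 8, 12, 17, 24, 34, 51, 68, 102, 136, 204, 408.
Evaluate successive powers at the divisors of 408:
240^1 ≡ 240
240^2 ≡ 340
240^3 ≡ 209
240^4 ≡ 262
240^6 ≡ 327
240^8 ≡ 341
240^12 ≡ 180
240^17 ≡ 143
240^24 ≡ 89
240^34 ≡ 408
240^51 ≡ 266
240^68 ≡ 1
Hence ord(240) = 68.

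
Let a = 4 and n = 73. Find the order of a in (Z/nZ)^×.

Since 4 ∈ (Z/73Z)^×, its order divides φ(73) = 73 − 1 = 72 = 2^3 · 3^2.
Divisors of 72: 1, 2, 3, 4, 6, 8, 9, 12, 18, 24, 36, 72.
Compute 4^d (mod 73) for the divisors d until we hit 1:
4^1 ≡ 4 (mod 73)
4^2 ≡ 16 (mod 73)
4^3 ≡ 64 (mod 73)
4^4 ≡ 37 (mod 73)
4^6 ≡ 8 (mod 73)
4^8 ≡ 55 (mod 73)
4^9 ≡ 1 (mod 73) ✓
Hence ord(4) = 9.

9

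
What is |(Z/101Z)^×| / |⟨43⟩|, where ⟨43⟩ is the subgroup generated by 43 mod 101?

2

ord(43) | φ(101) = 101 − 1 = 100 = 2^2 · 5^2.
Divisors of 100: 1, 2, 4, 5, 10, 20, 25, 50, 100.
Check 43^d mod 101 for each divisor in increasing order:
43^1 ≡ 43
43^2 ≡ 31
43^4 ≡ 52
43^5 ≡ 14
43^10 ≡ 95
43^20 ≡ 36
43^25 ≡ 100
43^50 ≡ 1
The order of 43 is 50, so the subgroup it generates has 50 elements.
Index = |(Z/101Z)^×| / |⟨43⟩| = 100 / 50 = 2.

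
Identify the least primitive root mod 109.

φ(109) = 109 − 1 = 108 = 2^2 · 3^3.
Test candidates g = 2, 3, … against the prime factors q ∈ {2, 3} of φ(109): g is a generator iff g^(108/q) ≢ 1 for every such q.
g = 2: 2^54 ≡ 108; 2^36 ≡ 1 — hits 1, so not a primitive root.
g = 3: 3^54 ≡ 1 — hits 1, so not a primitive root.
g = 4: 4^54 ≡ 1 — hits 1, so not a primitive root.
g = 5: 5^54 ≡ 1 — hits 1, so not a primitive root.
g = 6: 6^54 ≡ 108; 6^36 ≡ 63 — none is 1, so 6 is a primitive root.
The smallest primitive root modulo 109 is 6.

6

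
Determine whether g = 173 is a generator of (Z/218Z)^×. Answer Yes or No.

No

φ(218) = φ(2)·φ(109) = 1·108 = 108 = 2^2 · 3^3.
An element g generates (Z/218Z)^× iff g^(108/q) ≢ 1 (mod 218) for each prime q ∈ {2, 3}.
173^54 ≡ 1 (mod 218)  [q = 2: ≡ 1 ✗]
173^36 ≡ 1 (mod 218)  [q = 3: ≡ 1 ✗]
173^54 ≡ 1 shows ord(173) | 54, strictly less than φ(218); not a primitive root.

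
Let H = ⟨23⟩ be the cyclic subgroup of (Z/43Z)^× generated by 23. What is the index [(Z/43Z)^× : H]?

2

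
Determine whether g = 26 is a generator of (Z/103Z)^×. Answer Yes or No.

No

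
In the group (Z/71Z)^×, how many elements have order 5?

4

φ(71) = 71 − 1 = 70 = 2 · 5 · 7.
In a cyclic group of order 70, there are φ(d) elements of order d for each divisor d of 70, and zero for non-divisors.
5 | 70, and φ(5) = 5 − 1 = 4.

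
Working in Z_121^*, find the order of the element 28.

110

The order of 28 must divide φ(121) = φ(11^2) = 11·(11−1) = 110 = 2 · 5 · 11.
Divisors of 110: 1, 2, 5, 10, 11, 22, 55, 110.
Evaluate successive powers at the divisors of 110:
28^1 ≡ 28
28^2 ≡ 58
28^5 ≡ 54
28^10 ≡ 12
28^11 ≡ 94
28^22 ≡ 3
28^55 ≡ 120
28^110 ≡ 1
So ord_121(28) = 110.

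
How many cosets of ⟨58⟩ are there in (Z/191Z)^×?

Since 58 ∈ (Z/191Z)^×, its order divides φ(191) = 191 − 1 = 190 = 2 · 5 · 19.
Divisors of 190: 1, 2, 5, 10, 19, 38, 95, 190.
Evaluate successive powers at the divisors of 190:
58^1 ≡ 58
58^2 ≡ 117
58^5 ≡ 166
58^10 ≡ 52
58^19 ≡ 152
58^38 ≡ 184
58^95 ≡ 190
58^190 ≡ 1
So ord_191(58) = 190, hence |⟨58⟩| = 190.
The index is φ(191) / ord(58) = 190 / 190 = 1.

1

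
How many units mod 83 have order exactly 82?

40

φ(83) = 83 − 1 = 82 = 2 · 41.
(Z/83Z)^× is cyclic (|G| = 82); a cyclic group of order m has exactly φ(d) elements of each order d | m, and none otherwise.
82 = 2 · 41 divides 82, and φ(82) = 40.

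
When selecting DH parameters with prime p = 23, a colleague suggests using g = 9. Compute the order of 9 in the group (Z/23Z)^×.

11

The order of 9 must divide φ(23) = 23 − 1 = 22 = 2 · 11.
Divisors of 22: 1, 2, 11, 22.
Evaluate successive powers at the divisors of 22:
9^1 ≡ 9
9^2 ≡ 12
9^11 ≡ 1
So ord_23(9) = 11.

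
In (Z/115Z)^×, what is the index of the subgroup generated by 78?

The order of 78 must divide φ(115) = φ(5·23) = (5−1)·(23−1) = 4·22 = 88 = 2^3 · 11.
Divisors of 88: 1, 2, 4, 8, 11, 22, 44, 88.
Check 78^d mod 115 for each divisor in increasing order:
78^1 ≡ 78
78^2 ≡ 104
78^4 ≡ 6
78^8 ≡ 36
78^11 ≡ 47
78^22 ≡ 24
78^44 ≡ 1
The order of 78 is 44, so the subgroup it generates has 44 elements.
[(Z/115Z)^× : ⟨78⟩] = 88/44 = 2.

2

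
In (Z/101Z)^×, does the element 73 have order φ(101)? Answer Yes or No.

Yes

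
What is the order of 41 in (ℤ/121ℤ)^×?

110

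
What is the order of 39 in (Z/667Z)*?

308

Since 39 ∈ (Z/667Z)^×, its order divides φ(667) = φ(23·29) = (23−1)·(29−1) = 22·28 = 616 = 2^3 · 7 · 11.
Divisors of 616: 1, 2, 4, 7, 8, 11, 14, 22, 28, 44, 56, 77, 88, 154, 308, 616.
Test each divisor d:
39^1 ≡ 39 (mod 667)
39^2 ≡ 187 (mod 667)
39^4 ≡ 285 (mod 667)
39^7 ≡ 133 (mod 667)
39^8 ≡ 518 (mod 667)
39^11 ≡ 553 (mod 667)
39^14 ≡ 347 (mod 667)
39^22 ≡ 323 (mod 667)
39^28 ≡ 349 (mod 667)
39^44 ≡ 277 (mod 667)
39^56 ≡ 407 (mod 667)
39^77 ≡ 70 (mod 667)
39^88 ≡ 24 (mod 667)
39^154 ≡ 231 (mod 667)
39^308 ≡ 1 (mod 667) ✓
So ord_667(39) = 308.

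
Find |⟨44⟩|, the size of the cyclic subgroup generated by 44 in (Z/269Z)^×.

67

Since 44 ∈ (Z/269Z)^×, its order divides φ(269) = 269 − 1 = 268 = 2^2 · 67.
Divisors of 268: 1, 2, 4, 67, 134, 268.
Compute 44^d (mod 269) for the divisors d until we hit 1:
44^1 ≡ 44 (mod 269)
44^2 ≡ 53 (mod 269)
44^4 ≡ 119 (mod 269)
44^67 ≡ 1 (mod 269) ✓
The smallest such exponent is 67, so the order of 44 is 67.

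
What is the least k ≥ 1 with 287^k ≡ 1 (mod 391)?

Since 287 ∈ (Z/391Z)^×, its order divides φ(391) = φ(17·23) = (17−1)·(23−1) = 16·22 = 352 = 2^5 · 11.
Divisors of 352: 1, 2, 4, 8, 11, 16, 22, 32, 44, 88, 176, 352.
Check 287^d mod 391 for each divisor in increasing order:
287^1 ≡ 287 (mod 391)
287^2 ≡ 259 (mod 391)
287^4 ≡ 220 (mod 391)
287^8 ≡ 307 (mod 391)
287^11 ≡ 298 (mod 391)
287^16 ≡ 18 (mod 391)
287^22 ≡ 47 (mod 391)
287^32 ≡ 324 (mod 391)
287^44 ≡ 254 (mod 391)
287^88 ≡ 1 (mod 391) ✓
So ord_391(287) = 88.

88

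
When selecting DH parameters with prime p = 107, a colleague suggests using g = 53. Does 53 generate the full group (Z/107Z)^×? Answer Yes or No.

No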